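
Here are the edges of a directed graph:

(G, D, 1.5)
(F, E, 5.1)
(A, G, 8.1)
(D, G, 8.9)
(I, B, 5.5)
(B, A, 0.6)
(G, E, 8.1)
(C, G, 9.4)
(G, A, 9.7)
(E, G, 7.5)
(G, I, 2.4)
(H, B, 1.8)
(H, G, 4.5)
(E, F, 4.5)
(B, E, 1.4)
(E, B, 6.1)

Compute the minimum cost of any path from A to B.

Settle nodes by increasing distance from A:
A: 0
G: 8.1  (via A)
D: 9.6  (via G)
I: 10.5  (via G)
B: 16  (via I)
Shortest route: A → G → I → B = 16.

16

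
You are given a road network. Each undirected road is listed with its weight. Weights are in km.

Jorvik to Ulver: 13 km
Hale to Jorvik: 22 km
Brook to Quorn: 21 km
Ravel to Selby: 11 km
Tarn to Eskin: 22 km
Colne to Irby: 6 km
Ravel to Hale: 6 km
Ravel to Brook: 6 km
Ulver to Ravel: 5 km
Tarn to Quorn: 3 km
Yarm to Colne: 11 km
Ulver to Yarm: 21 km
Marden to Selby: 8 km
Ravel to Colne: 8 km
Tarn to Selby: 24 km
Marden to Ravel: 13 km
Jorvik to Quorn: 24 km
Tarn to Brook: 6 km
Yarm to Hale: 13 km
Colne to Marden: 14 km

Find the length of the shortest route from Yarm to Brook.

Candidate routes:
Yarm - Ulver - Ravel - Brook: 21+5+6 = 32
Yarm - Colne - Ravel - Brook: 11+8+6 = 25
The minimum is 25 km via Yarm - Colne - Ravel - Brook.

25 km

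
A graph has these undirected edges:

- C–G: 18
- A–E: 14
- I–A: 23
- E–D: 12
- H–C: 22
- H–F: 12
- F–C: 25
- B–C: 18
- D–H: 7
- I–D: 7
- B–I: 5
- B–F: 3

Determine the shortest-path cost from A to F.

31

Compare a few routes:
A → I → B → F: 23+5+3 = 31
A → E → D → I → B → F: 14+12+7+5+3 = 41
The minimum is 31 via A → I → B → F.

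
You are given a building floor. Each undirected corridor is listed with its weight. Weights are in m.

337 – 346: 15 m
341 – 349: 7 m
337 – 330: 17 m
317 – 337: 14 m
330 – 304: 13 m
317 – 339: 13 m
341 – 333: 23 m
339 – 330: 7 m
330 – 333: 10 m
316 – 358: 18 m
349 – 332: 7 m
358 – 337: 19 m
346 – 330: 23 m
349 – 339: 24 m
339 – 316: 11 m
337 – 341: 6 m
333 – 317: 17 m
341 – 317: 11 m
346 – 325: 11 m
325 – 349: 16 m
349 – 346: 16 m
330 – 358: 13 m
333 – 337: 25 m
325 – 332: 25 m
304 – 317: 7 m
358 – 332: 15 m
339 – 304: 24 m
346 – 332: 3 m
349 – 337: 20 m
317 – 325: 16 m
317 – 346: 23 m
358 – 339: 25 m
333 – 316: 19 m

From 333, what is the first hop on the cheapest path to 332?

330

Candidate routes:
333 → 330 → 346 → 332: 10+23+3 = 36
333 → 330 → 358 → 332: 10+13+15 = 38
333 → 341 → 349 → 332: 23+7+7 = 37
The minimum is 36 m via 333 → 330 → 346 → 332.
So from 333 the first move is to 330.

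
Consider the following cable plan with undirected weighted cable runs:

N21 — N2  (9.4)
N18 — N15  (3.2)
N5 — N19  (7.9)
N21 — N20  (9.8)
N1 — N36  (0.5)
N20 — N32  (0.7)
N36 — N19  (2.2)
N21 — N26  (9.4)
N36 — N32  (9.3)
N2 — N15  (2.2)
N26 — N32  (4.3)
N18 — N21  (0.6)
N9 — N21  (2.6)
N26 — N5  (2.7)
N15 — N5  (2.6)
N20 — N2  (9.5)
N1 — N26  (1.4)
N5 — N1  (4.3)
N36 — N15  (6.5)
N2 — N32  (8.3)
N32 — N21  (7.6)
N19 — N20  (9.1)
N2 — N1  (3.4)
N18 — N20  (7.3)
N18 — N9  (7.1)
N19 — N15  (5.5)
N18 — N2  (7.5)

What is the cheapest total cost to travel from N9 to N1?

Running Dijkstra from N9:
N9: 0
N21: 2.6  (via N9)
N18: 3.2  (via N21)
N15: 6.4  (via N18)
N2: 8.6  (via N15)
N5: 9  (via N15)
N32: 10.2  (via N21)
N20: 10.5  (via N18)
N26: 11.7  (via N5)
N19: 11.9  (via N15)
N1: 12  (via N2)
Shortest route: N9 → N21 → N18 → N15 → N2 → N1 = 12.

12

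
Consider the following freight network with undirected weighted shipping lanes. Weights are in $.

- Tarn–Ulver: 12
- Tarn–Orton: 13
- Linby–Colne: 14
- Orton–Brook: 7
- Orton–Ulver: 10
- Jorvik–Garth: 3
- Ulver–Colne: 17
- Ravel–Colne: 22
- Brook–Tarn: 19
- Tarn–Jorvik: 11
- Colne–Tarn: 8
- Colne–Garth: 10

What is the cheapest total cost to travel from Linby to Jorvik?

$27

Compare a few routes:
Linby - Colne - Garth - Jorvik: 14+10+3 = 27
Linby - Colne - Tarn - Jorvik: 14+8+11 = 33
Linby - Colne - Ulver - Tarn - Jorvik: 14+17+12+11 = 54
Linby - Colne - Ulver - Orton - Tarn - Jorvik: 14+17+10+13+11 = 65
Cheapest is Linby - Colne - Garth - Jorvik at $27.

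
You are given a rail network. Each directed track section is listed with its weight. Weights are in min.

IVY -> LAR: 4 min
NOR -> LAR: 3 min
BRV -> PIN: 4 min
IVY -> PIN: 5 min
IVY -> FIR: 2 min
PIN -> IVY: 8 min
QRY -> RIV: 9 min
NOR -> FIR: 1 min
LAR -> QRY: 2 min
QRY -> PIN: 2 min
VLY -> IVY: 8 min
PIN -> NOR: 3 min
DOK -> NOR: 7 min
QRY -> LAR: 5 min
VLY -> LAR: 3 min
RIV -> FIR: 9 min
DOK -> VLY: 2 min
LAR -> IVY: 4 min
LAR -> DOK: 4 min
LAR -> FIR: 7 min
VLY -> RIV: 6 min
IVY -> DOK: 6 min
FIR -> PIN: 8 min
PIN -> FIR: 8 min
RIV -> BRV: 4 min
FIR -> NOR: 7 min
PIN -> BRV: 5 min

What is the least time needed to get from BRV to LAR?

Compare a few routes:
BRV–PIN–IVY–LAR: 4+8+4 = 16
BRV–PIN–NOR–LAR: 4+3+3 = 10
Cheapest is BRV–PIN–NOR–LAR at 10 min.

10 min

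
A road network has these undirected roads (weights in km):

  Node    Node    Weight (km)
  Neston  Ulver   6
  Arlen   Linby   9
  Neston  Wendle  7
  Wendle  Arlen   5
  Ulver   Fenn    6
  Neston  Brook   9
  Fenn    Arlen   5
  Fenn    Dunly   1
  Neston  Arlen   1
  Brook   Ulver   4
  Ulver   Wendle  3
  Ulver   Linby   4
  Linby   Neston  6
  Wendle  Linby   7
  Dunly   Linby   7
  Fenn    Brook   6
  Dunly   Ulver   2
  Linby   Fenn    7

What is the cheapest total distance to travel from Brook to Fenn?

Running Dijkstra from Brook:
Brook: 0
Ulver: 4  (via Brook)
Dunly: 6  (via Ulver)
Fenn: 6  (via Brook)
Shortest route: Brook–Fenn = 6 km.

6 km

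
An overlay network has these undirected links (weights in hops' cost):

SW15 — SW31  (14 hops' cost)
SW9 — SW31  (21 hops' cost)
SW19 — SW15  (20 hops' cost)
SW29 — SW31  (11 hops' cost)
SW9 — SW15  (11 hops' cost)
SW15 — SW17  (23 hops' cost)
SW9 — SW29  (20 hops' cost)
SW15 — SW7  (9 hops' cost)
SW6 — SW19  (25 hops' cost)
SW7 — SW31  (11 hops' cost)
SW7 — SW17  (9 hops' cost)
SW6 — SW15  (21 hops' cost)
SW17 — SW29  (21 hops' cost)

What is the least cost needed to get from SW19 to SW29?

45 hops' cost

Settle nodes by increasing distance from SW19:
SW19: 0
SW15: 20  (via SW19)
SW6: 25  (via SW19)
SW7: 29  (via SW15)
SW9: 31  (via SW15)
SW31: 34  (via SW15)
SW17: 38  (via SW7)
SW29: 45  (via SW31)
Shortest route: SW19 → SW15 → SW31 → SW29 = 45 hops' cost.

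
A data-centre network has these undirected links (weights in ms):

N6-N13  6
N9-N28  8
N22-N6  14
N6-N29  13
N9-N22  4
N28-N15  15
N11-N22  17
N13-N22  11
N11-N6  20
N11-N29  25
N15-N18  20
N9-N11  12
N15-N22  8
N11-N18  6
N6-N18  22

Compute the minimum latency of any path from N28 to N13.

Compare a few routes:
N28 - N15 - N22 - N13: 15+8+11 = 34
N28 - N9 - N22 - N6 - N13: 8+4+14+6 = 32
N28 - N9 - N22 - N13: 8+4+11 = 23
Cheapest is N28 - N9 - N22 - N13 at 23 ms.

23 ms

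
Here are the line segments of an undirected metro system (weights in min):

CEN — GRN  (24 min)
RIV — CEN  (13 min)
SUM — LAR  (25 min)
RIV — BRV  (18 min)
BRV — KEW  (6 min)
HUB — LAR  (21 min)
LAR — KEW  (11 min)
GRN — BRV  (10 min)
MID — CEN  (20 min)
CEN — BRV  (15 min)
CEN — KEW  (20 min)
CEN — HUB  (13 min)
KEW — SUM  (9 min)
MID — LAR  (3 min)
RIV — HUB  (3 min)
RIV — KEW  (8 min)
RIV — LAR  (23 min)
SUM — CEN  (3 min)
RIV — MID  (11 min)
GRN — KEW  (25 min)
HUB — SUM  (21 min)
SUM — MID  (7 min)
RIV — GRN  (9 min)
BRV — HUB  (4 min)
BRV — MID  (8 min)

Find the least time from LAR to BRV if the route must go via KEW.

17 min

Best LAR to KEW: LAR → KEW costing 11
Shortest KEW→BRV: KEW → BRV = 6
Total via KEW: 11 + 6 = 17 min.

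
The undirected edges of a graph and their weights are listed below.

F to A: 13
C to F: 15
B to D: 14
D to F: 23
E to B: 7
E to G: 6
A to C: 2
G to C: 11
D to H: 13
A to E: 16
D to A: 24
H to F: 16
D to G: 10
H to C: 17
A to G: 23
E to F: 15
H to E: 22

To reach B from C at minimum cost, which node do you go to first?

Candidate routes:
C → G → D → B: 11+10+14 = 35
C → A → E → B: 2+16+7 = 25
C → G → E → B: 11+6+7 = 24
Cheapest is C → G → E → B at 24.
So from C the first move is to G.

G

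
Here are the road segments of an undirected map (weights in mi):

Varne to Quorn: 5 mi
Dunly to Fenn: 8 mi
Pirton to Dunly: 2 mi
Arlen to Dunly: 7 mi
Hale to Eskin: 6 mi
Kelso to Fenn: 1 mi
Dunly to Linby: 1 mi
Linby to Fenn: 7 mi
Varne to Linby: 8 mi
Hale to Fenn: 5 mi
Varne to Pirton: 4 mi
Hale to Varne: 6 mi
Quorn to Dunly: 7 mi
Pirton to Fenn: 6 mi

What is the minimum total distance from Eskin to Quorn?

Running Dijkstra from Eskin:
Eskin: 0
Hale: 6  (via Eskin)
Fenn: 11  (via Hale)
Varne: 12  (via Hale)
Kelso: 12  (via Fenn)
Pirton: 16  (via Varne)
Quorn: 17  (via Varne)
Shortest route: Eskin–Hale–Varne–Quorn = 17 mi.

17 mi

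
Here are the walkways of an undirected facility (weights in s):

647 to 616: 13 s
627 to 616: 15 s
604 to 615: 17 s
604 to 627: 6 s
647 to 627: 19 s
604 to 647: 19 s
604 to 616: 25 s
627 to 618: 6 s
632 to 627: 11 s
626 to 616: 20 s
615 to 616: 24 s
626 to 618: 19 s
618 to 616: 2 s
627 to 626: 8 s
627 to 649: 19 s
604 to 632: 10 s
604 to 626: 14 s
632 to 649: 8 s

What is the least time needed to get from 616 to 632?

19 s

Candidate routes:
616–627–604–632: 15+6+10 = 31
616–618–627–604–632: 2+6+6+10 = 24
616–627–632: 15+11 = 26
616–618–627–632: 2+6+11 = 19
Cheapest is 616–618–627–632 at 19 s.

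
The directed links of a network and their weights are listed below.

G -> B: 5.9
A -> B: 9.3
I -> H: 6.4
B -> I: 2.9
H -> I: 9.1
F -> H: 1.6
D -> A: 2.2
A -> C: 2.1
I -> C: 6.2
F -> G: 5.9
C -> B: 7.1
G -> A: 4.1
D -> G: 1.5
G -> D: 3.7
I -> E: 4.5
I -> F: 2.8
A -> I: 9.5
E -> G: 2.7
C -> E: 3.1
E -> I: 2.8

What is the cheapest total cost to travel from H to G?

Settle nodes by increasing distance from H:
H: 0
I: 9.1  (via H)
F: 11.9  (via I)
E: 13.6  (via I)
C: 15.3  (via I)
G: 16.3  (via E)
Shortest route: H–I–E–G = 16.3.

16.3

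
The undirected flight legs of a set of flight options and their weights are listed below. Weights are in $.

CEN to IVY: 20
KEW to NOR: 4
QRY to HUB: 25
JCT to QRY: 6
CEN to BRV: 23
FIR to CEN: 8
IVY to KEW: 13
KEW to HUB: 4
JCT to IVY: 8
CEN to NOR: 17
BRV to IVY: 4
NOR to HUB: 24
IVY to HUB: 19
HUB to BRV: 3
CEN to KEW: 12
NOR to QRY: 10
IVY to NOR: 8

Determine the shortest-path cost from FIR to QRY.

$34

Settle nodes by increasing distance from FIR:
FIR: 0
CEN: 8  (via FIR)
KEW: 20  (via CEN)
NOR: 24  (via KEW)
HUB: 24  (via KEW)
BRV: 27  (via HUB)
IVY: 28  (via CEN)
QRY: 34  (via NOR)
Shortest route: FIR → CEN → KEW → NOR → QRY = $34.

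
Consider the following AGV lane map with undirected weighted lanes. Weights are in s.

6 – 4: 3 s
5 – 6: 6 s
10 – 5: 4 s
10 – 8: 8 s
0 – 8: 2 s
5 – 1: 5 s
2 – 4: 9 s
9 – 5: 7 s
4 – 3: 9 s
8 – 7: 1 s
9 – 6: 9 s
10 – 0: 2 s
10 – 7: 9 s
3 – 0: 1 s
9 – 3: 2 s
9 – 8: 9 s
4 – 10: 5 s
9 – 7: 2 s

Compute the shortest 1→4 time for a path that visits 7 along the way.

Best 1 to 7: 1 → 5 → 9 → 7 costing 14
Best 7 to 4: 7 → 8 → 0 → 10 → 4 costing 10
Total via 7: 14 + 10 = 24 s.

24 s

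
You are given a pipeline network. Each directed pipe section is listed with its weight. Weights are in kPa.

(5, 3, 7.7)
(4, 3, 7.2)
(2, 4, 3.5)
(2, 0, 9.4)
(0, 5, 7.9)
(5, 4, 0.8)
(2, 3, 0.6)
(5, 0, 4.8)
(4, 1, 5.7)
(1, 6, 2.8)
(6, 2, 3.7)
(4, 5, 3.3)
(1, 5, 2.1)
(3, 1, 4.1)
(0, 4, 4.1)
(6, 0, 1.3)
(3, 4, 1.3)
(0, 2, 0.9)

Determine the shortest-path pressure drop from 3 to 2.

9.1 kPa

Compare a few routes:
3 → 1 → 6 → 2: 4.1+2.8+3.7 = 10.6
3 → 1 → 6 → 0 → 2: 4.1+2.8+1.3+0.9 = 9.1
3 → 1 → 5 → 0 → 2: 4.1+2.1+4.8+0.9 = 11.9
3 → 4 → 5 → 0 → 2: 1.3+3.3+4.8+0.9 = 10.3
Cheapest is 3 → 1 → 6 → 0 → 2 at 9.1 kPa.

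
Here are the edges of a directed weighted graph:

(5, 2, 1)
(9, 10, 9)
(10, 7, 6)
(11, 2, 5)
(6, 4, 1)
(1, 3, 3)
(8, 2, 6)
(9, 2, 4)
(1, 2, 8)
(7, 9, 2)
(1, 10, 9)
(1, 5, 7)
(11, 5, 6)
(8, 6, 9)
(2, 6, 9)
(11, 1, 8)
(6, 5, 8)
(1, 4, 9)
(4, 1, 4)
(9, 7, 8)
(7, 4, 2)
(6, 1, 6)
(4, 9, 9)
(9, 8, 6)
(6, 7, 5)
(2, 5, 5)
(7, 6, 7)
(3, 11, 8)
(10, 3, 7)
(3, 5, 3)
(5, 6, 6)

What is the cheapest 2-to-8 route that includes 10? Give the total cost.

Shortest 2→10: 2 → 6 → 4 → 1 → 10 = 23
Best 10 to 8: 10 → 7 → 9 → 8 costing 14
Total via 10: 23 + 14 = 37.

37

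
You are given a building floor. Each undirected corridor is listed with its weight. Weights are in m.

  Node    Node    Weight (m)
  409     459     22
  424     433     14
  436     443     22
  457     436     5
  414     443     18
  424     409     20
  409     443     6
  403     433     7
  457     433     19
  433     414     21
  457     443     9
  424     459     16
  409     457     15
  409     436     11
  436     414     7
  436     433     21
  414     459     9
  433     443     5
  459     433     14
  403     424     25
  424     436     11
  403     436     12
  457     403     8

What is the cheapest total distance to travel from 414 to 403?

Settle nodes by increasing distance from 414:
414: 0
436: 7  (via 414)
459: 9  (via 414)
457: 12  (via 436)
424: 18  (via 436)
409: 18  (via 436)
443: 18  (via 414)
403: 19  (via 436)
Shortest route: 414 → 436 → 403 = 19 m.

19 m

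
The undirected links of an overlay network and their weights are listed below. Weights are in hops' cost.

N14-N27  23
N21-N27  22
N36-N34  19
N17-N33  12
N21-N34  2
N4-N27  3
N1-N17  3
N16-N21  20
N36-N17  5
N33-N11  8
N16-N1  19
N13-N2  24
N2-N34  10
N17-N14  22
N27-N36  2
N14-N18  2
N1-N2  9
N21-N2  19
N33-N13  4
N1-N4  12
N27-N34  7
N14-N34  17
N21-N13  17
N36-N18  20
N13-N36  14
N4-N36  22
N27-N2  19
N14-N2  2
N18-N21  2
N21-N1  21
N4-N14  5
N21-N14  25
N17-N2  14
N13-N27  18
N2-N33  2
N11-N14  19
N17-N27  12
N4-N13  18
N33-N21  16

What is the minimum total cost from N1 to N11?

19 hops' cost

Enumerating some paths:
N1 → N17 → N33 → N11: 3+12+8 = 23
N1 → N17 → N2 → N33 → N11: 3+14+2+8 = 27
N1 → N2 → N33 → N11: 9+2+8 = 19
N1 → N4 → N14 → N2 → N33 → N11: 12+5+2+2+8 = 29
The minimum is 19 hops' cost via N1 → N2 → N33 → N11.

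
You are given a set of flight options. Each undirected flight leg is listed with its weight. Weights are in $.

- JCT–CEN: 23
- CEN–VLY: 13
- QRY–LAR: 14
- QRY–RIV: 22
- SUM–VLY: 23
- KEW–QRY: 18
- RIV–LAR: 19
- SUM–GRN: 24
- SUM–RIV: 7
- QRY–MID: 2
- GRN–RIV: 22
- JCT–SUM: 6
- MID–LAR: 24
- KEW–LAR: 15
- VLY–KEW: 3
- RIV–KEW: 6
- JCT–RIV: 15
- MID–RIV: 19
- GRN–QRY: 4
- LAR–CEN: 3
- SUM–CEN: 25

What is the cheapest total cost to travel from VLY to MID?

Settle nodes by increasing distance from VLY:
VLY: 0
KEW: 3  (via VLY)
RIV: 9  (via KEW)
CEN: 13  (via VLY)
LAR: 16  (via CEN)
SUM: 16  (via RIV)
QRY: 21  (via KEW)
JCT: 22  (via SUM)
MID: 23  (via QRY)
Shortest route: VLY → KEW → QRY → MID = $23.

$23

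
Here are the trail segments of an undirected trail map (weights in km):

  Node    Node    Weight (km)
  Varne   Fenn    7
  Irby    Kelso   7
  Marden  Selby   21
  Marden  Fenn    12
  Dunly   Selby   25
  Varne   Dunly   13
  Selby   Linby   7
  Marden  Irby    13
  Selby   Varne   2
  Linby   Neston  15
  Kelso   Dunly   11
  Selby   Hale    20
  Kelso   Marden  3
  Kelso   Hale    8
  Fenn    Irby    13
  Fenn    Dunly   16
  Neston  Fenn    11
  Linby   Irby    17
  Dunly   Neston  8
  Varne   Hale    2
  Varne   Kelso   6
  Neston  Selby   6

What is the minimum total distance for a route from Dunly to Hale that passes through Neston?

18 km

Best Dunly to Neston: Dunly → Neston costing 8
Best Neston to Hale: Neston → Selby → Varne → Hale costing 10
Total via Neston: 8 + 10 = 18 km.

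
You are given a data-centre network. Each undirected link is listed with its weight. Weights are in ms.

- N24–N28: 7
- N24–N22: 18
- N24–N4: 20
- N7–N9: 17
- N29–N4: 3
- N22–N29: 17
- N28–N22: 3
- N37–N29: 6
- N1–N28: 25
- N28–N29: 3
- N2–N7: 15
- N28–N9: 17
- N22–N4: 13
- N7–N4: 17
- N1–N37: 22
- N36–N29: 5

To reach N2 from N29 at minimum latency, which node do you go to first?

Candidate routes:
N29–N28–N22–N4–N7–N2: 3+3+13+17+15 = 51
N29–N28–N9–N7–N2: 3+17+17+15 = 52
N29–N4–N7–N2: 3+17+15 = 35
Cheapest is N29–N4–N7–N2 at 35 ms.
So from N29 the first move is to N4.

N4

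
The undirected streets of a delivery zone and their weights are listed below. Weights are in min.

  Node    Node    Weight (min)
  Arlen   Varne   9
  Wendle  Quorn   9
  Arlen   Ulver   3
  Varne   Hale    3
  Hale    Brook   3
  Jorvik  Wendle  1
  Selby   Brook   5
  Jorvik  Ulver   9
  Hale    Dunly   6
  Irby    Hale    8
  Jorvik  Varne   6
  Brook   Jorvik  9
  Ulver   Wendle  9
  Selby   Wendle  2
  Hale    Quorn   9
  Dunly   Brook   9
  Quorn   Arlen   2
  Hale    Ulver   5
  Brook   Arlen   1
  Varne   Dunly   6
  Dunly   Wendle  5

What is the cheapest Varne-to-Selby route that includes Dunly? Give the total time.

Shortest Varne→Dunly: Varne → Dunly = 6
Shortest Dunly→Selby: Dunly → Wendle → Selby = 7
Total via Dunly: 6 + 7 = 13 min.

13 min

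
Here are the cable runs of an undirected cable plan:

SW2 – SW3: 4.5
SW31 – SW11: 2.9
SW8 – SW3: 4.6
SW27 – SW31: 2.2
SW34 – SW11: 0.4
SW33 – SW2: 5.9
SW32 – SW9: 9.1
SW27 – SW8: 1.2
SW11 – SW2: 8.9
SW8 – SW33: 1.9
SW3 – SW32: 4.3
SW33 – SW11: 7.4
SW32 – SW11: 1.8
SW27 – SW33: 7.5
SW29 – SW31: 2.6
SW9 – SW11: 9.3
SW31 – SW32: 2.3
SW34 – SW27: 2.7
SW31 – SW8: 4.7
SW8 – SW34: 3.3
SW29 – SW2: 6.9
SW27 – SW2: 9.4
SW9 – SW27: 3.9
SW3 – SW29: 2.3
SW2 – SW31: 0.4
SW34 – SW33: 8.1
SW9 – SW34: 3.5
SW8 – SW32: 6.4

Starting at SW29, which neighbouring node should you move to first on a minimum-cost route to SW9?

Enumerating some paths:
SW29 - SW31 - SW32 - SW11 - SW34 - SW9: 2.6+2.3+1.8+0.4+3.5 = 10.6
SW29 - SW31 - SW27 - SW9: 2.6+2.2+3.9 = 8.7
SW29 - SW31 - SW11 - SW34 - SW9: 2.6+2.9+0.4+3.5 = 9.4
SW29 - SW31 - SW27 - SW34 - SW9: 2.6+2.2+2.7+3.5 = 11
The minimum is 8.7 via SW29 - SW31 - SW27 - SW9.
So from SW29 the first move is to SW31.

SW31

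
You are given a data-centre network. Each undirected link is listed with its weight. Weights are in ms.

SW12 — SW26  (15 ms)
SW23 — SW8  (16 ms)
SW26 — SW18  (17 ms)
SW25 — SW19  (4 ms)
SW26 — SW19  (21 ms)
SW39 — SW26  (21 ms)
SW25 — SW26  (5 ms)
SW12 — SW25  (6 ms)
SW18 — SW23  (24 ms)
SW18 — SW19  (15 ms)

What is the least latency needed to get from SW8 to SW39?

78 ms

Enumerating some paths:
SW8 - SW23 - SW18 - SW26 - SW39: 16+24+17+21 = 78
SW8 - SW23 - SW18 - SW19 - SW25 - SW26 - SW39: 16+24+15+4+5+21 = 85
Cheapest is SW8 - SW23 - SW18 - SW26 - SW39 at 78 ms.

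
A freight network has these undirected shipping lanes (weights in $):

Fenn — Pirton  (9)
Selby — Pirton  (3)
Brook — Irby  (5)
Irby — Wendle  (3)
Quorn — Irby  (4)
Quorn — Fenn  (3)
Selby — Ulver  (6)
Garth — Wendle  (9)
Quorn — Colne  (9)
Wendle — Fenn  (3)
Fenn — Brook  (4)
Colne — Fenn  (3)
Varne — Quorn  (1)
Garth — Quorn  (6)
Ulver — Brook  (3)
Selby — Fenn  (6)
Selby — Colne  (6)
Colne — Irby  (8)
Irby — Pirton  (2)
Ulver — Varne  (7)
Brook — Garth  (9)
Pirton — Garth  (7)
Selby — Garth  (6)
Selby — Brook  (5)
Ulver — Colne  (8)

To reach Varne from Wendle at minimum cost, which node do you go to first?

Fenn

Enumerating some paths:
Wendle - Fenn - Quorn - Varne: 3+3+1 = 7
Wendle - Irby - Quorn - Varne: 3+4+1 = 8
The minimum is $7 via Wendle - Fenn - Quorn - Varne.
So from Wendle the first move is to Fenn.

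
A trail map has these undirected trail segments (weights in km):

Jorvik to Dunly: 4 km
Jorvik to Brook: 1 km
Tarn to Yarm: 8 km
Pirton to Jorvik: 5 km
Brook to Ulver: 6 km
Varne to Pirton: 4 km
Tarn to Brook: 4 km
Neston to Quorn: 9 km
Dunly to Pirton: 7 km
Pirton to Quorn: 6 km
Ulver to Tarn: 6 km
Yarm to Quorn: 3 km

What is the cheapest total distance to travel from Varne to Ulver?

Shortest distances from Varne:
Varne: 0
Pirton: 4  (via Varne)
Jorvik: 9  (via Pirton)
Quorn: 10  (via Pirton)
Brook: 10  (via Jorvik)
Dunly: 11  (via Pirton)
Yarm: 13  (via Quorn)
Tarn: 14  (via Brook)
Ulver: 16  (via Brook)
Shortest route: Varne → Pirton → Jorvik → Brook → Ulver = 16 km.

16 km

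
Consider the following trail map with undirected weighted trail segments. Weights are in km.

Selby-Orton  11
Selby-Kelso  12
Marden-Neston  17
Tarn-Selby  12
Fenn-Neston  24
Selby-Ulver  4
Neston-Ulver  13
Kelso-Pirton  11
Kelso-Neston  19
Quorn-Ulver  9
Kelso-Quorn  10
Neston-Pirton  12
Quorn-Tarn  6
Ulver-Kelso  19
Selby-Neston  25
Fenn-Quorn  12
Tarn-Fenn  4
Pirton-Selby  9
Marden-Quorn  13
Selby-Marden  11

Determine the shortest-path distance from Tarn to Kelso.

Candidate routes:
Tarn - Quorn - Kelso: 6+10 = 16
Tarn - Selby - Kelso: 12+12 = 24
The minimum is 16 km via Tarn - Quorn - Kelso.

16 km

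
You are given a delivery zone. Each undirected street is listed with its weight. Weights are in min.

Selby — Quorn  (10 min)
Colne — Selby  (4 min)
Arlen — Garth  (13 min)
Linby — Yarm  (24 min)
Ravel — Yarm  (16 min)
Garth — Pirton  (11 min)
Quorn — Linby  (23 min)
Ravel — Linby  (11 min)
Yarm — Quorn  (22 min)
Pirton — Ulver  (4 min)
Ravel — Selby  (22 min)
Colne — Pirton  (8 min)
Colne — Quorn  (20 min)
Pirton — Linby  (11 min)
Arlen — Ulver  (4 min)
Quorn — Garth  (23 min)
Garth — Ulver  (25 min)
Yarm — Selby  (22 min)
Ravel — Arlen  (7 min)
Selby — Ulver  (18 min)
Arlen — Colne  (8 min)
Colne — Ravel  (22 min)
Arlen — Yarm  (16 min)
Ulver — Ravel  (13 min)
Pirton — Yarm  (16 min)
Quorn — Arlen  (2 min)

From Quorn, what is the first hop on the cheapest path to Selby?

Selby

Enumerating some paths:
Quorn - Arlen - Ulver - Pirton - Colne - Selby: 2+4+4+8+4 = 22
Quorn - Selby: 10 = 10
Quorn - Arlen - Colne - Selby: 2+8+4 = 14
The minimum is 10 min via Quorn - Selby.
So from Quorn the first move is to Selby.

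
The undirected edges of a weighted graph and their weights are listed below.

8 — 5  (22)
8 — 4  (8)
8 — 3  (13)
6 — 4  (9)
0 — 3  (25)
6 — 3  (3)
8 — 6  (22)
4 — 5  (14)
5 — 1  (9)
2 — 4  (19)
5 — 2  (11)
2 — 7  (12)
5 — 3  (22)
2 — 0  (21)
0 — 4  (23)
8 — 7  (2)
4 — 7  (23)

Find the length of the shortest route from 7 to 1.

Shortest distances from 7:
7: 0
8: 2  (via 7)
4: 10  (via 8)
2: 12  (via 7)
3: 15  (via 8)
6: 18  (via 3)
5: 23  (via 2)
1: 32  (via 5)
Shortest route: 7 → 2 → 5 → 1 = 32.

32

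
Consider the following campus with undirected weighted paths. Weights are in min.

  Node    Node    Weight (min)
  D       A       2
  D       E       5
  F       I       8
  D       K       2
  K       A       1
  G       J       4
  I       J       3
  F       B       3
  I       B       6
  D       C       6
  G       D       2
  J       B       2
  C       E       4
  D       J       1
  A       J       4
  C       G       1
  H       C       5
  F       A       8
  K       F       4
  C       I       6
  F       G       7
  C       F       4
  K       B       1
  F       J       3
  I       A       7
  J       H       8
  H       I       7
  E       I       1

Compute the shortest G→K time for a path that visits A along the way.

5 min

Best G to A: G–D–A costing 4
Shortest A→K: A–K = 1
Total via A: 4 + 1 = 5 min.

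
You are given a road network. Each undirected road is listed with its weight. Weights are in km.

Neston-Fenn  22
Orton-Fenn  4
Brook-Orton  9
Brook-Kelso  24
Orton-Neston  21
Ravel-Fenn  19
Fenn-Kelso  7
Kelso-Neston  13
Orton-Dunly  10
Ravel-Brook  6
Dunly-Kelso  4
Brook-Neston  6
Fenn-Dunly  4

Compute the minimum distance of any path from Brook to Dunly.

Compare a few routes:
Brook–Orton–Dunly: 9+10 = 19
Brook–Orton–Fenn–Dunly: 9+4+4 = 17
The minimum is 17 km via Brook–Orton–Fenn–Dunly.

17 km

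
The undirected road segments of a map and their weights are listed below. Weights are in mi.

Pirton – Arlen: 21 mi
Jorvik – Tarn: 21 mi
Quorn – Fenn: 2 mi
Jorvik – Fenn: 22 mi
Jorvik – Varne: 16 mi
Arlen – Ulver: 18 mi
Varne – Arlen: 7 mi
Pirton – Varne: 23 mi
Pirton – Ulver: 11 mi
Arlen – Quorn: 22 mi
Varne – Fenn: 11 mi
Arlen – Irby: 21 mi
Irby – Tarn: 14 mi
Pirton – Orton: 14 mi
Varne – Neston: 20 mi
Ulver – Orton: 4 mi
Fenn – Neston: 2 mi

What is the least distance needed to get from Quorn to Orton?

42 mi

Compare a few routes:
Quorn–Arlen–Ulver–Orton: 22+18+4 = 44
Quorn–Fenn–Varne–Arlen–Ulver–Orton: 2+11+7+18+4 = 42
Cheapest is Quorn–Fenn–Varne–Arlen–Ulver–Orton at 42 mi.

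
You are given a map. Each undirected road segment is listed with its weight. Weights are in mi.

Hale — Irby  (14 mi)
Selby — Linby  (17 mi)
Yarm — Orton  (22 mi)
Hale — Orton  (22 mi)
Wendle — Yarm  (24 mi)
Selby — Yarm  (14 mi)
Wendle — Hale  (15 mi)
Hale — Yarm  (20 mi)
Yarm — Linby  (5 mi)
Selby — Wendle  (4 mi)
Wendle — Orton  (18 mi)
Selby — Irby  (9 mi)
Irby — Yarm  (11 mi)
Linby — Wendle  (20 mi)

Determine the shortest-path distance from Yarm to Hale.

Candidate routes:
Yarm - Hale: 20 = 20
Yarm - Irby - Hale: 11+14 = 25
The minimum is 20 mi via Yarm - Hale.

20 mi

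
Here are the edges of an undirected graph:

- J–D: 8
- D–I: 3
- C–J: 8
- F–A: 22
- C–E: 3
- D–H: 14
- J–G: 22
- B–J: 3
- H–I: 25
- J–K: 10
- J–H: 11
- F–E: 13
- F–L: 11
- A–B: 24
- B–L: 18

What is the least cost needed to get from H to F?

Shortest distances from H:
H: 0
J: 11  (via H)
B: 14  (via J)
D: 14  (via H)
I: 17  (via D)
C: 19  (via J)
K: 21  (via J)
E: 22  (via C)
L: 32  (via B)
G: 33  (via J)
F: 35  (via E)
Shortest route: H → J → C → E → F = 35.

35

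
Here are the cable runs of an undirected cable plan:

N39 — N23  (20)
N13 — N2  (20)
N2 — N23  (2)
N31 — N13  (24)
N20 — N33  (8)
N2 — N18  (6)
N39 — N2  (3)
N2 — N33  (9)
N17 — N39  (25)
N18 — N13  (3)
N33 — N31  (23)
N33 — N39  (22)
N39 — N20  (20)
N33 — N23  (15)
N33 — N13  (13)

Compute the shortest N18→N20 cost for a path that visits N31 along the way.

58

Best N18 to N31: N18–N13–N31 costing 27
Shortest N31→N20: N31–N33–N20 = 31
Total via N31: 27 + 31 = 58.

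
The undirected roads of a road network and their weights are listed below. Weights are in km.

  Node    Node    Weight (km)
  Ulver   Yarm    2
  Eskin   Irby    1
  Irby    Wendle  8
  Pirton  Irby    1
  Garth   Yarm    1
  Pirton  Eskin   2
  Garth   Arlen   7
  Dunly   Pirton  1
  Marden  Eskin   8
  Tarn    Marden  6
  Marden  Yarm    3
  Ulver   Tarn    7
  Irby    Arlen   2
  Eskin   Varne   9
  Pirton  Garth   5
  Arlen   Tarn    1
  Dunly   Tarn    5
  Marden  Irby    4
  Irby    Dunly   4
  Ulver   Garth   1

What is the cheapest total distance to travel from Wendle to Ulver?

15 km

Settle nodes by increasing distance from Wendle:
Wendle: 0
Irby: 8  (via Wendle)
Pirton: 9  (via Irby)
Eskin: 9  (via Irby)
Dunly: 10  (via Pirton)
Arlen: 10  (via Irby)
Tarn: 11  (via Arlen)
Marden: 12  (via Irby)
Garth: 14  (via Pirton)
Ulver: 15  (via Garth)
Shortest route: Wendle–Irby–Pirton–Garth–Ulver = 15 km.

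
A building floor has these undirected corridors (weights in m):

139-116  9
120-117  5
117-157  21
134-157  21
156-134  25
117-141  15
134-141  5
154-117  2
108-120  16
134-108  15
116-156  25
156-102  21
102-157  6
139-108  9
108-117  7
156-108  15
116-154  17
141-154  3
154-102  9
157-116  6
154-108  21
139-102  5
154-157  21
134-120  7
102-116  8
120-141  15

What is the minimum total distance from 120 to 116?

Compare a few routes:
120–117–154–102–157–116: 5+2+9+6+6 = 28
120–117–108–139–116: 5+7+9+9 = 30
120–117–154–116: 5+2+17 = 24
120–117–154–102–139–116: 5+2+9+5+9 = 30
The minimum is 24 m via 120–117–154–116.

24 m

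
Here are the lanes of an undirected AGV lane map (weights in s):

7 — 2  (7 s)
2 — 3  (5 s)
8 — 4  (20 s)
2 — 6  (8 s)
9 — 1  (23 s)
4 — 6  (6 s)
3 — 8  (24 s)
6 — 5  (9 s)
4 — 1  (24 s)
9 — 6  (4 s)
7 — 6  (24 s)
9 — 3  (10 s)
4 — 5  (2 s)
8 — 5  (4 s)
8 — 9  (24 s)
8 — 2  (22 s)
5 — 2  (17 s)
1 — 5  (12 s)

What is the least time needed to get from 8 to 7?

Shortest distances from 8:
8: 0
5: 4  (via 8)
4: 6  (via 5)
6: 12  (via 4)
1: 16  (via 5)
9: 16  (via 6)
2: 20  (via 6)
3: 24  (via 8)
7: 27  (via 2)
Shortest route: 8–5–4–6–2–7 = 27 s.

27 s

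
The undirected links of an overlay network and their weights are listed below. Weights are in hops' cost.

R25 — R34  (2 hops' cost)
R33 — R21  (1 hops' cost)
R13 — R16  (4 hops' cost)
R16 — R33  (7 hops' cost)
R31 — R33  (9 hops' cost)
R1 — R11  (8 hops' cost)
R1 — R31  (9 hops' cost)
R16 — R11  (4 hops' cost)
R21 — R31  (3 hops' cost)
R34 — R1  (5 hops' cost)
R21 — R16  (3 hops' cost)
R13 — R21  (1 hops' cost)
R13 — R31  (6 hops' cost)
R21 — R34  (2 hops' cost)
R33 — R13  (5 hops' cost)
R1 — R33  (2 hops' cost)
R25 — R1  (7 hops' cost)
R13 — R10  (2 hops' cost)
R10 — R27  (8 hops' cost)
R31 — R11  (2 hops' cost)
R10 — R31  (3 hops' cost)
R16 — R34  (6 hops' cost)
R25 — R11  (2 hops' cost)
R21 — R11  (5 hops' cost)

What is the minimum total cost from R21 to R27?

Running Dijkstra from R21:
R21: 0
R33: 1  (via R21)
R13: 1  (via R21)
R34: 2  (via R21)
R31: 3  (via R21)
R16: 3  (via R21)
R10: 3  (via R13)
R1: 3  (via R33)
R25: 4  (via R34)
R11: 5  (via R21)
R27: 11  (via R10)
Shortest route: R21 → R13 → R10 → R27 = 11 hops' cost.

11 hops' cost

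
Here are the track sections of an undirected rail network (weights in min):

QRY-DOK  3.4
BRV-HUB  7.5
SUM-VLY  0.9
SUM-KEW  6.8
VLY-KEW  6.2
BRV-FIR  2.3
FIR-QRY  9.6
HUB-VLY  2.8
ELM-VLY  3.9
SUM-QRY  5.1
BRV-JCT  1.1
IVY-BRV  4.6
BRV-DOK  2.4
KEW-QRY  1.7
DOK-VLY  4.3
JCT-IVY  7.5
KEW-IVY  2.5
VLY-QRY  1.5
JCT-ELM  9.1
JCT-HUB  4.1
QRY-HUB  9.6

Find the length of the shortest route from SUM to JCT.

7.8 min

Shortest distances from SUM:
SUM: 0
VLY: 0.9  (via SUM)
QRY: 2.4  (via VLY)
HUB: 3.7  (via VLY)
KEW: 4.1  (via QRY)
ELM: 4.8  (via VLY)
DOK: 5.2  (via VLY)
IVY: 6.6  (via KEW)
BRV: 7.6  (via DOK)
JCT: 7.8  (via HUB)
Shortest route: SUM → VLY → HUB → JCT = 7.8 min.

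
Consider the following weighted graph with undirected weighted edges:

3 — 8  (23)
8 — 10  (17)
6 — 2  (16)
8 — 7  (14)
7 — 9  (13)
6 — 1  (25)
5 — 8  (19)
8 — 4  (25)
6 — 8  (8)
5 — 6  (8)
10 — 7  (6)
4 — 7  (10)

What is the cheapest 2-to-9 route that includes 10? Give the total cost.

Best 2 to 10: 2–6–8–10 costing 41
Shortest 10→9: 10–7–9 = 19
Total via 10: 41 + 19 = 60.

60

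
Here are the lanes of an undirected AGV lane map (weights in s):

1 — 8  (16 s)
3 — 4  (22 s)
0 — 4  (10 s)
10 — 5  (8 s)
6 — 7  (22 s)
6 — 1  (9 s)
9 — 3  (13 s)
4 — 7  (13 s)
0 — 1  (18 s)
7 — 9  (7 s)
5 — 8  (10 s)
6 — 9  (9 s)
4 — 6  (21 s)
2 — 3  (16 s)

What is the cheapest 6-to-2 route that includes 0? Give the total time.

Best 6 to 0: 6–1–0 costing 27
Shortest 0→2: 0–4–3–2 = 48
Total via 0: 27 + 48 = 75 s.

75 s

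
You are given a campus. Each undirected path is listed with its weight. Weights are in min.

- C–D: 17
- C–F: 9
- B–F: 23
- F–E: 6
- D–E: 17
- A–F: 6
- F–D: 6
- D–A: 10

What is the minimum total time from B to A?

29 min

Settle nodes by increasing distance from B:
B: 0
F: 23  (via B)
A: 29  (via F)
Shortest route: B–F–A = 29 min.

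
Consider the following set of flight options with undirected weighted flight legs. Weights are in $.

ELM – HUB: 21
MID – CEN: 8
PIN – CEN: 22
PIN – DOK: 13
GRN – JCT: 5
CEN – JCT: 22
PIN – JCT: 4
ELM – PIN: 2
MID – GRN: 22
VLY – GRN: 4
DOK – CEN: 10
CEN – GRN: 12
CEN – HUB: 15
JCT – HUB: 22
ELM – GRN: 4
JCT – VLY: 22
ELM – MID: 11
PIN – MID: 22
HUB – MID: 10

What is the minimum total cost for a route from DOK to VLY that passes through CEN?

Shortest DOK→CEN: DOK–CEN = 10
Best CEN to VLY: CEN–GRN–VLY costing 16
Total via CEN: 10 + 16 = $26.

$26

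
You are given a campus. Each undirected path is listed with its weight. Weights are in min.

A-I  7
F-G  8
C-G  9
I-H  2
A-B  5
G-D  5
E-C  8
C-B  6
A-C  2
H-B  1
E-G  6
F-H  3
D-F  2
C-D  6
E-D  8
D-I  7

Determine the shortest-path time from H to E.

Settle nodes by increasing distance from H:
H: 0
B: 1  (via H)
I: 2  (via H)
F: 3  (via H)
D: 5  (via F)
A: 6  (via B)
C: 7  (via B)
G: 10  (via D)
E: 13  (via D)
Shortest route: H → F → D → E = 13 min.

13 min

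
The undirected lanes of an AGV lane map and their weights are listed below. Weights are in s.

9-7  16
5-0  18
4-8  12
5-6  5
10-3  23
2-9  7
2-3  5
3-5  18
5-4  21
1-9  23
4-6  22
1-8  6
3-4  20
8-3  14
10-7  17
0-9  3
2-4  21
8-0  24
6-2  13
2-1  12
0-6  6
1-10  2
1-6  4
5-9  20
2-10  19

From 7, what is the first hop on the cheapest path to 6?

Compare a few routes:
7 → 10 → 1 → 6: 17+2+4 = 23
7 → 9 → 0 → 6: 16+3+6 = 25
Cheapest is 7 → 10 → 1 → 6 at 23 s.
So from 7 the first move is to 10.

10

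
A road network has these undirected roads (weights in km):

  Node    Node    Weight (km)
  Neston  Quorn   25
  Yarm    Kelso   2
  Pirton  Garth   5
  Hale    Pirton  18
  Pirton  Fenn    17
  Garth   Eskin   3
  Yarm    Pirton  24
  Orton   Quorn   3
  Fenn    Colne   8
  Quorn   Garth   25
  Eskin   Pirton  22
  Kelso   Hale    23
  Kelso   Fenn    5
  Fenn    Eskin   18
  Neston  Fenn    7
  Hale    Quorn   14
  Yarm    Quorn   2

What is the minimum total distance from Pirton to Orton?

Candidate routes:
Pirton → Yarm → Quorn → Orton: 24+2+3 = 29
Pirton → Hale → Quorn → Orton: 18+14+3 = 35
Pirton → Garth → Quorn → Orton: 5+25+3 = 33
Cheapest is Pirton → Yarm → Quorn → Orton at 29 km.

29 km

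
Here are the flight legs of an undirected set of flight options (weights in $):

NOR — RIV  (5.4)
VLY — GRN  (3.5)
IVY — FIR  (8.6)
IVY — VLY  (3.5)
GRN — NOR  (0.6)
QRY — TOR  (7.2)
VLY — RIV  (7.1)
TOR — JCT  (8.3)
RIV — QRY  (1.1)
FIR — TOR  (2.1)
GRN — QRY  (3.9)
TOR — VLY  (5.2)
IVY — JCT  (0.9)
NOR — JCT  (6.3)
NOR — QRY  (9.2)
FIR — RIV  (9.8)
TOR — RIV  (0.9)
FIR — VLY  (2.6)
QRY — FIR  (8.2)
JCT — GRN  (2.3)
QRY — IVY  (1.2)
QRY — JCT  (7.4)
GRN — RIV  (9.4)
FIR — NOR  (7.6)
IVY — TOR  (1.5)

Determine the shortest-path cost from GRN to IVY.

$3.2

Running Dijkstra from GRN:
GRN: 0
NOR: 0.6  (via GRN)
JCT: 2.3  (via GRN)
IVY: 3.2  (via JCT)
Shortest route: GRN → JCT → IVY = $3.2.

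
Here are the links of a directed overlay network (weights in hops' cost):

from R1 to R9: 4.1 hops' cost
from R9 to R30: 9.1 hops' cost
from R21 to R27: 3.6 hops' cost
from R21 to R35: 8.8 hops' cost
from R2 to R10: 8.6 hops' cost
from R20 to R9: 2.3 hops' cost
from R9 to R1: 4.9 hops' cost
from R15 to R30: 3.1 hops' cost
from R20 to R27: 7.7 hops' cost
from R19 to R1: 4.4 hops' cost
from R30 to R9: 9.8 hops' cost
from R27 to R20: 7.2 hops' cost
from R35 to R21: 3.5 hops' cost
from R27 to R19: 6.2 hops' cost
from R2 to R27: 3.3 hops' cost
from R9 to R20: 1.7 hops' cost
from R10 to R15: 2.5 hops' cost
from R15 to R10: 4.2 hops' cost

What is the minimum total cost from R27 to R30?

Running Dijkstra from R27:
R27: 0
R19: 6.2  (via R27)
R20: 7.2  (via R27)
R9: 9.5  (via R20)
R1: 10.6  (via R19)
R30: 18.6  (via R9)
Shortest route: R27 → R20 → R9 → R30 = 18.6 hops' cost.

18.6 hops' cost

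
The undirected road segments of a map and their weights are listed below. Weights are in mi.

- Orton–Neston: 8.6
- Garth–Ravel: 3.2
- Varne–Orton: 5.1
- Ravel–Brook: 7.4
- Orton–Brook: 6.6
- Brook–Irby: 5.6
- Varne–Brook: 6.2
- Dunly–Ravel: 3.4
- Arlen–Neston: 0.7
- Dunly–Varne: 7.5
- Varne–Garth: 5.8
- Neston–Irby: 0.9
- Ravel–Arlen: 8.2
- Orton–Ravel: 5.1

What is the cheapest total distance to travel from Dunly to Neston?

12.3 mi

Running Dijkstra from Dunly:
Dunly: 0
Ravel: 3.4  (via Dunly)
Garth: 6.6  (via Ravel)
Varne: 7.5  (via Dunly)
Orton: 8.5  (via Ravel)
Brook: 10.8  (via Ravel)
Arlen: 11.6  (via Ravel)
Neston: 12.3  (via Arlen)
Shortest route: Dunly → Ravel → Arlen → Neston = 12.3 mi.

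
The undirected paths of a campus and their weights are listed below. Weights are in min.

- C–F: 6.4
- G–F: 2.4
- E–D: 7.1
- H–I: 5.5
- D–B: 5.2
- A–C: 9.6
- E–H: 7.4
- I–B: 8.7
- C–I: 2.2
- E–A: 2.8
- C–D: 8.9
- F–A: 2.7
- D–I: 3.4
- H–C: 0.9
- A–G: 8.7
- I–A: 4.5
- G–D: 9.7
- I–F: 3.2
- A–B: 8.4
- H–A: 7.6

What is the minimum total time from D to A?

Compare a few routes:
D–I–F–A: 3.4+3.2+2.7 = 9.3
D–I–A: 3.4+4.5 = 7.9
D–E–A: 7.1+2.8 = 9.9
D–B–A: 5.2+8.4 = 13.6
Cheapest is D–I–A at 7.9 min.

7.9 min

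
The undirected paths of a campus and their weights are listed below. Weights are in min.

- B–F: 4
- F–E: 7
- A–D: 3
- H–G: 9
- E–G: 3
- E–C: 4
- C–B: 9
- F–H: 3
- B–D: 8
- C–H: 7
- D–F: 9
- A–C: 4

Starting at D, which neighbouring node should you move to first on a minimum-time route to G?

Compare a few routes:
D–F–E–G: 9+7+3 = 19
D–A–C–E–G: 3+4+4+3 = 14
Cheapest is D–A–C–E–G at 14 min.
So from D the first move is to A.

A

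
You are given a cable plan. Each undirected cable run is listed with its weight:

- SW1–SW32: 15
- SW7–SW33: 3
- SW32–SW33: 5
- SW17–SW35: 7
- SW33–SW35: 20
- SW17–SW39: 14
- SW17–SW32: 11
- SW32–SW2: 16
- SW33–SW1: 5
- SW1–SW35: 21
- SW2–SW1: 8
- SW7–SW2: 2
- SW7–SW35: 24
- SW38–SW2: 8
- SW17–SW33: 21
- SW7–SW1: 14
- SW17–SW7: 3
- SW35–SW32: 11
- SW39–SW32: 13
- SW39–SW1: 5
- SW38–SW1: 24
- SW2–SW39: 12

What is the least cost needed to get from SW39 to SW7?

13

Settle nodes by increasing distance from SW39:
SW39: 0
SW1: 5  (via SW39)
SW33: 10  (via SW1)
SW2: 12  (via SW39)
SW7: 13  (via SW33)
Shortest route: SW39–SW1–SW33–SW7 = 13.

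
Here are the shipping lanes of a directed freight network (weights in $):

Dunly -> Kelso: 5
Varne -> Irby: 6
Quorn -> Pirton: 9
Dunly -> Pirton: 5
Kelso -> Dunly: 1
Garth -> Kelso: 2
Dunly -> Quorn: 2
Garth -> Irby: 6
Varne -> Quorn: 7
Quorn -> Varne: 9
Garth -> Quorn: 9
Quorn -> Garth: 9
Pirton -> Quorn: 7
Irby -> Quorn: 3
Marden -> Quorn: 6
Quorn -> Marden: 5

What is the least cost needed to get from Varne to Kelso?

Enumerating some paths:
Varne → Quorn → Garth → Kelso: 7+9+2 = 18
Varne → Irby → Quorn → Garth → Kelso: 6+3+9+2 = 20
Cheapest is Varne → Quorn → Garth → Kelso at $18.

$18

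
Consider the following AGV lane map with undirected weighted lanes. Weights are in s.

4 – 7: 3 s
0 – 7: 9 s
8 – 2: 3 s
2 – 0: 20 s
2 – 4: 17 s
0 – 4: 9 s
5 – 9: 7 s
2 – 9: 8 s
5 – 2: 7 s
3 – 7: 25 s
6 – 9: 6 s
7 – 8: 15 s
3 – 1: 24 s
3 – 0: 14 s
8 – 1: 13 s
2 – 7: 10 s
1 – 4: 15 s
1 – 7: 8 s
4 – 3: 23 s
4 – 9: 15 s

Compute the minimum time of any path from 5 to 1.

Shortest distances from 5:
5: 0
2: 7  (via 5)
9: 7  (via 5)
8: 10  (via 2)
6: 13  (via 9)
7: 17  (via 2)
4: 20  (via 7)
1: 23  (via 8)
Shortest route: 5 → 2 → 8 → 1 = 23 s.

23 s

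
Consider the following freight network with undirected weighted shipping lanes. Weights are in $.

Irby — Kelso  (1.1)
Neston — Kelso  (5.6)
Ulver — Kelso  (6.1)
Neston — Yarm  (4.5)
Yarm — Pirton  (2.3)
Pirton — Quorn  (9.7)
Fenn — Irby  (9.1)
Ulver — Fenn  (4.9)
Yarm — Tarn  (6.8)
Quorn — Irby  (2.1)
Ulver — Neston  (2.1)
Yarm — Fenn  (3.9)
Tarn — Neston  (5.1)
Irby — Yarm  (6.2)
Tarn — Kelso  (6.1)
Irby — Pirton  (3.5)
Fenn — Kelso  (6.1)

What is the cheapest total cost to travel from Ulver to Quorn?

Running Dijkstra from Ulver:
Ulver: 0
Neston: 2.1  (via Ulver)
Fenn: 4.9  (via Ulver)
Kelso: 6.1  (via Ulver)
Yarm: 6.6  (via Neston)
Tarn: 7.2  (via Neston)
Irby: 7.2  (via Kelso)
Pirton: 8.9  (via Yarm)
Quorn: 9.3  (via Irby)
Shortest route: Ulver–Kelso–Irby–Quorn = $9.3.

$9.3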